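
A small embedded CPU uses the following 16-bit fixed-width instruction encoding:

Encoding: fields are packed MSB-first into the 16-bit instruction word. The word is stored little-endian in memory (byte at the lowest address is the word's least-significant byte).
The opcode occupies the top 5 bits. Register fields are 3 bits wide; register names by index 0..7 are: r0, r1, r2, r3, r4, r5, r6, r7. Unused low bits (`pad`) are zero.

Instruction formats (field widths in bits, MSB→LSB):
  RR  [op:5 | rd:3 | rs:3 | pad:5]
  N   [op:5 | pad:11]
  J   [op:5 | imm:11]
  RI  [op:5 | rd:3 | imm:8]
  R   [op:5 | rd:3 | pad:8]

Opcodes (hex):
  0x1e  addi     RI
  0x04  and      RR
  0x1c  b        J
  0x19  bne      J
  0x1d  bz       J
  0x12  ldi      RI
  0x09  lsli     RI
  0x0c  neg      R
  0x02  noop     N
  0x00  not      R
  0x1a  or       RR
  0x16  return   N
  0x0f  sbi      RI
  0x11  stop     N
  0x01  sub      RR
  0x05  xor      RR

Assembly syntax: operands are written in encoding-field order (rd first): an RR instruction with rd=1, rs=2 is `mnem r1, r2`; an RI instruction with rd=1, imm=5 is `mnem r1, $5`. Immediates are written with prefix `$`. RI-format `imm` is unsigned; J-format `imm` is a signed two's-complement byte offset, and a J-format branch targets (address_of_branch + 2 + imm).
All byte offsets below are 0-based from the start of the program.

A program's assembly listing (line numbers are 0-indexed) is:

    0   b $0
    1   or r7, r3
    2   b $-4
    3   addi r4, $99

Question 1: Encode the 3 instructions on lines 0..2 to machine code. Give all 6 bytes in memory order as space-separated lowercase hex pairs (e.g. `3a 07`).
00 e0 60 d7 fc e7

0. b fields op=0x1c:5|imm=0:11 → word e000h → 00 e0
1. or fields op=0x1a:5|rd=7:3|rs=3:3|pad=0:5 → word d760h → 60 d7
2. b fields op=0x1c:5|imm=-4:11 → word e7fch → fc e7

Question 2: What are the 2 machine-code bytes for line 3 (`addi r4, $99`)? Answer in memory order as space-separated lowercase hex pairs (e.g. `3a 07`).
L3: addi op=0x1e:5|rd=4:3|imm=99:8 ⇒ 0xf463 ⇒ little 63 f4

63 f4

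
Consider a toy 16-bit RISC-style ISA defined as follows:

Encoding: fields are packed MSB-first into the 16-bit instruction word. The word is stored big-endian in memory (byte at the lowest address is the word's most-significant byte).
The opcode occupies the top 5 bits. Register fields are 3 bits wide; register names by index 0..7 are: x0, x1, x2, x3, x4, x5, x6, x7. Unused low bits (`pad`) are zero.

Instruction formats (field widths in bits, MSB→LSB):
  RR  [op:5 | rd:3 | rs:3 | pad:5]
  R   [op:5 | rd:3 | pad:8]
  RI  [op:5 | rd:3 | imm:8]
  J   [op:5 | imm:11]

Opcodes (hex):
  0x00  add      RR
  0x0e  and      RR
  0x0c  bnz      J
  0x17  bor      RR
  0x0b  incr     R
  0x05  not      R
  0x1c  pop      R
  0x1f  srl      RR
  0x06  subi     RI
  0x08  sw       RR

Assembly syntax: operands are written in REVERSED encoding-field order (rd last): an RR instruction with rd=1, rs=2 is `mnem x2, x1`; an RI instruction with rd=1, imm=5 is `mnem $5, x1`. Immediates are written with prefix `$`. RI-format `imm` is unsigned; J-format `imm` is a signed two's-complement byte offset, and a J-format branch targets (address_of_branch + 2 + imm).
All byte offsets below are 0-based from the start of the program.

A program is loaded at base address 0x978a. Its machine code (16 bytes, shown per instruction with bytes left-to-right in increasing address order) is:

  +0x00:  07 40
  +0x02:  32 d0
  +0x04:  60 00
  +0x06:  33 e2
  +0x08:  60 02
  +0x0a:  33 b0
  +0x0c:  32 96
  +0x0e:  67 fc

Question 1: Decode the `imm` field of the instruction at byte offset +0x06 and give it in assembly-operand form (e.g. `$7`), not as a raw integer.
@+06  big-endian(33 e2) = 0x33e2
  opcode bits[15:11]=0x6: subi/RI
  [10:8] rd=3 = x3
  [7:0] imm=226 = $226

$226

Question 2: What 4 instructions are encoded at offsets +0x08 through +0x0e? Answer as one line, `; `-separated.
bnz $2; subi $176, x3; subi $150, x2; bnz $-4

+0x08: 60 02 ⇒ word 0x6002 (big)
  opcode bits[15:11]=0xc: bnz/J
  imm: (w>>0)&0x7ff=0x2 → $2
+0x0a: 33 b0 ⇒ word 0x33b0 (big)
  opcode bits[15:11]=0x6: subi/RI
  rd: (w>>8)&0x7=0x3 → x3
  imm: (w>>0)&0xff=0xb0 → $176
+0x0c: 32 96 ⇒ word 0x3296 (big)
  opcode bits[15:11]=0x6: subi/RI
  rd: (w>>8)&0x7=0x2 → x2
  imm: (w>>0)&0xff=0x96 → $150
+0x0e: 67 fc ⇒ word 0x67fc (big)
  opcode bits[15:11]=0xc: bnz/J
  imm: (w>>0)&0x7ff=0x7fc (s11→-4) → $-4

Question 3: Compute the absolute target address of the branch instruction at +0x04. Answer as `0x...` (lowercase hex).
[04] 60 00 → 0x6000
  top 5b → 0xc → bnz [J]
  imm@[10:0]=0x0 ⇒ $0
  target = base 0x978a + off 0x04 + 2 + imm 0 = 0x9790

0x9790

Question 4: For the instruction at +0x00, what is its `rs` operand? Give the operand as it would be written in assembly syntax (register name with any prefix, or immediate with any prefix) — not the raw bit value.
x2

@+00  big-endian(07 40) = 0x0740
  op=0x0740>>11=0x0 ⇒ add (RR)
  [10:8] rd=7 = x7
  [7:5] rs=2 = x2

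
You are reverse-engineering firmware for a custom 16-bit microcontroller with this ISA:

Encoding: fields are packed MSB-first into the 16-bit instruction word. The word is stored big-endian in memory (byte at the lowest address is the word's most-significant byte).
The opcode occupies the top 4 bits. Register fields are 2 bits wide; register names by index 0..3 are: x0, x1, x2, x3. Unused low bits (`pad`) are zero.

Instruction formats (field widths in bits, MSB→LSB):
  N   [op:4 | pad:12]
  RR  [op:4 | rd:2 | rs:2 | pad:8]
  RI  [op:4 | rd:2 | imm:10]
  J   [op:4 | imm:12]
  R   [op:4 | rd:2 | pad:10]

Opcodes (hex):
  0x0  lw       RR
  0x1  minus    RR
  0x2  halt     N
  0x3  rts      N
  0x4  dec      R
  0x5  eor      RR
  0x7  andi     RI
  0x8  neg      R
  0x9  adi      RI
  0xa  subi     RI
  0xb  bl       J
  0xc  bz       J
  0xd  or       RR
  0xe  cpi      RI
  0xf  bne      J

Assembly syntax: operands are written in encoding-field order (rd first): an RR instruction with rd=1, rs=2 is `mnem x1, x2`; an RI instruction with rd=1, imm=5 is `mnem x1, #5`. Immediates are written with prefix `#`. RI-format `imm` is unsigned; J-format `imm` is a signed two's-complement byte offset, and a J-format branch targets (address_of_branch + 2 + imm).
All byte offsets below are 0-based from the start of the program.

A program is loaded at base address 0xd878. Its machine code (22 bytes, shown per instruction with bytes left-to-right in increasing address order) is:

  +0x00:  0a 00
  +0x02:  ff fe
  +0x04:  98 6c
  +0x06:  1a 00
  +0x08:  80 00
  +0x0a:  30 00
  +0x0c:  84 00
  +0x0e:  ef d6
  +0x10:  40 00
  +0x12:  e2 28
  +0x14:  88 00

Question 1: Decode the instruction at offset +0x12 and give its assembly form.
cpi x0, #552

[12] e2 28 → 0xe228
  top 4b → 0xe → cpi [RI]
  rd@[11:10]=0x0 ⇒ x0
  imm@[9:0]=0x228 ⇒ #552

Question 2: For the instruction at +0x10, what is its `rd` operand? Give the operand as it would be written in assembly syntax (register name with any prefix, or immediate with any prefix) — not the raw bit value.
x0

@+10  big-endian(40 00) = 0x4000
  op=0x4000>>12=0x4 ⇒ dec (R)
  rd@[11:10]=0x0 ⇒ x0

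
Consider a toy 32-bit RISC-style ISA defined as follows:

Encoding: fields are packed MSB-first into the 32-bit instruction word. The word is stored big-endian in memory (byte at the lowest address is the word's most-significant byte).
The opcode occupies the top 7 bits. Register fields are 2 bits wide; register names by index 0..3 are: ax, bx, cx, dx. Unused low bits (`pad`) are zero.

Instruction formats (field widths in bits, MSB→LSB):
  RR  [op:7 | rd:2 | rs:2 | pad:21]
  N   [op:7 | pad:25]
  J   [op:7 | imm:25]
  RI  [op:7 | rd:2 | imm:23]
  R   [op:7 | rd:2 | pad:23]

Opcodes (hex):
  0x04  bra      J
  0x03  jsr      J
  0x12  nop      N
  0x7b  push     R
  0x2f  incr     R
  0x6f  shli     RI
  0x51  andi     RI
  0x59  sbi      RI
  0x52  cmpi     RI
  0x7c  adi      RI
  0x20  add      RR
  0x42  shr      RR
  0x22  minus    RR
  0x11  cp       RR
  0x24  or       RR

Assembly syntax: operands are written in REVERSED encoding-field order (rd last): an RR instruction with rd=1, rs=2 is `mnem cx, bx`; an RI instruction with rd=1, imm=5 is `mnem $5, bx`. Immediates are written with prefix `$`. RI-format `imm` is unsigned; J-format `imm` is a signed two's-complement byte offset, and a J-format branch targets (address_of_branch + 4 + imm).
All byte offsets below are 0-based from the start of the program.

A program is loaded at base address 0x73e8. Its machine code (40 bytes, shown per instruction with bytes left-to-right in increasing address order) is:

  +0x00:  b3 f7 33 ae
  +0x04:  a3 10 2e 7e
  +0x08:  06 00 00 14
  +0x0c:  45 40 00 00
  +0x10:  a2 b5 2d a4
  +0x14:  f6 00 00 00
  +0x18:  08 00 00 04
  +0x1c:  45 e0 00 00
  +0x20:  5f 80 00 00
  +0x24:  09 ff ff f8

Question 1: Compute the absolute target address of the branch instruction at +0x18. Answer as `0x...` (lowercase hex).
0x7408

+0x18: 08 00 00 04 ⇒ word 0x08000004 (big)
  op=0x08000004>>25=0x4 ⇒ bra (J)
  imm@[24:0]=0x4 ⇒ $4
  target = base 0x73e8 + off 0x18 + 4 + imm 4 = 0x7408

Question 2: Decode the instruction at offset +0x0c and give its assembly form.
+0x0c: 45 40 00 00 ⇒ word 0x45400000 (big)
  opcode bits[31:25]=0x22: minus/RR
  rd@[24:23]=0x2 ⇒ cx
  rs@[22:21]=0x2 ⇒ cx

minus cx, cx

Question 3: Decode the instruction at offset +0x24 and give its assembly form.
[24] 09 ff ff f8 → 0x09fffff8
  top 7b → 0x4 → bra [J]
  [24:0] imm=33554424 (s25→-8) = $-8

bra $-8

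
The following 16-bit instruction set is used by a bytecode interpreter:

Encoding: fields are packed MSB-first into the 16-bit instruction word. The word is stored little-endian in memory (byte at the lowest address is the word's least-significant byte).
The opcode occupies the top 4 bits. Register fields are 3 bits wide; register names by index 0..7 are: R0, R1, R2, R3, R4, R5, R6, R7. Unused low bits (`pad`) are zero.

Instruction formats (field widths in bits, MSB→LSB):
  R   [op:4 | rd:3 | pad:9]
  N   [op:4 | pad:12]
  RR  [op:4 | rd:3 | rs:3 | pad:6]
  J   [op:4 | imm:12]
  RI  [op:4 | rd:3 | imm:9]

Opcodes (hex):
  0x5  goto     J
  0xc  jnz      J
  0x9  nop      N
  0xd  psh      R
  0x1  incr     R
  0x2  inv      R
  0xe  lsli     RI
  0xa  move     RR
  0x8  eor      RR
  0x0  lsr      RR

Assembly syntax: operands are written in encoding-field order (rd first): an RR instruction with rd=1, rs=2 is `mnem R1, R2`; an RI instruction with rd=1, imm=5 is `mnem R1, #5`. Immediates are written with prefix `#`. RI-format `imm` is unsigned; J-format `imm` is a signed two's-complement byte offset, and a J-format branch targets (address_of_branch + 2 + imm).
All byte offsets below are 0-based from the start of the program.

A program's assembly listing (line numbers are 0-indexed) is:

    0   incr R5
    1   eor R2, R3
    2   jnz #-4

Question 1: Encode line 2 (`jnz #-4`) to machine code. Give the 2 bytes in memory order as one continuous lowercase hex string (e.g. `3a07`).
line 2 (jnz): pack op=0xc:4|imm=-4:12 = 0xcffc; little→ fc cf

fccf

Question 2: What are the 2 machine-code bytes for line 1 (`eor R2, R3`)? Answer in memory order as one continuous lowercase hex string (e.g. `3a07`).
1. eor fields op=0x8:4|rd=2:3|rs=3:3|pad=0:6 → word 84c0h → c0 84

c084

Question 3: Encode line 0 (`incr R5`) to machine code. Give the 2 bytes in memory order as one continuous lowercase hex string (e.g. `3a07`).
0. incr fields op=0x1:4|rd=5:3|pad=0:9 → word 1a00h → 00 1a

001a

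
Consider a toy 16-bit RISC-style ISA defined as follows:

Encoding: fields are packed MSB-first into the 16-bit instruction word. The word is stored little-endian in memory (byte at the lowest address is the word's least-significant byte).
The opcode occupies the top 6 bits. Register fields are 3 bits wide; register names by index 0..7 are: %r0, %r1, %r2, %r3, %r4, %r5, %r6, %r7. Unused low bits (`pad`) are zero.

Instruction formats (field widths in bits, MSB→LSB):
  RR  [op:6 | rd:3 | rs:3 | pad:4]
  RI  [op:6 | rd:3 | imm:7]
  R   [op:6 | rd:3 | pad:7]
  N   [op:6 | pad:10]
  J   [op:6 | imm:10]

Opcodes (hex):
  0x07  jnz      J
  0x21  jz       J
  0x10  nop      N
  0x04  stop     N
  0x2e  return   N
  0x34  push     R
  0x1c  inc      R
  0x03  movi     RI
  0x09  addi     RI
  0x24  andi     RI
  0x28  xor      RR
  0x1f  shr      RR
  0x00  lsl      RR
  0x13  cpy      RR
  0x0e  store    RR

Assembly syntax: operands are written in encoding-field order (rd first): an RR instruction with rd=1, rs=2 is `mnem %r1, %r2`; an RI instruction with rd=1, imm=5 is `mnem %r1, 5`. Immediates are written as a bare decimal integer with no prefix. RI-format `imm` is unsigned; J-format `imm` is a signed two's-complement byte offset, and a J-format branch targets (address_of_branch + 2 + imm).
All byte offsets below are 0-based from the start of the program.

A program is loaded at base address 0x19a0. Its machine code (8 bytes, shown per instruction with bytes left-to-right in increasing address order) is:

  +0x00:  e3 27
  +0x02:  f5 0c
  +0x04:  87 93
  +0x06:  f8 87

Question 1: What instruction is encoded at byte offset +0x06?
jz -8

[06] f8 87 → 0x87f8
  op=0x87f8>>10=0x21 ⇒ jz (J)
  imm@[9:0]=0x3f8 (s10→-8) ⇒ -8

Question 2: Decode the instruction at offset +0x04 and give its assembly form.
andi %r7, 7

+0x04: 87 93 ⇒ word 0x9387 (little)
  opcode bits[15:10]=0x24: andi/RI
  rd@[9:7]=0x7 ⇒ %r7
  imm@[6:0]=0x7 ⇒ 7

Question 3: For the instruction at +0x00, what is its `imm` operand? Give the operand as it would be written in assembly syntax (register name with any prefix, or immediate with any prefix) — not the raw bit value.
[00] e3 27 → 0x27e3
  opcode bits[15:10]=0x9: addi/RI
  rd@[9:7]=0x7 ⇒ %r7
  imm@[6:0]=0x63 ⇒ 99

99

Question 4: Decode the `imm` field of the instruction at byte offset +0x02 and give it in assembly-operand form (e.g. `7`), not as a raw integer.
[02] f5 0c → 0x0cf5
  top 6b → 0x3 → movi [RI]
  rd@[9:7]=0x1 ⇒ %r1
  imm@[6:0]=0x75 ⇒ 117

117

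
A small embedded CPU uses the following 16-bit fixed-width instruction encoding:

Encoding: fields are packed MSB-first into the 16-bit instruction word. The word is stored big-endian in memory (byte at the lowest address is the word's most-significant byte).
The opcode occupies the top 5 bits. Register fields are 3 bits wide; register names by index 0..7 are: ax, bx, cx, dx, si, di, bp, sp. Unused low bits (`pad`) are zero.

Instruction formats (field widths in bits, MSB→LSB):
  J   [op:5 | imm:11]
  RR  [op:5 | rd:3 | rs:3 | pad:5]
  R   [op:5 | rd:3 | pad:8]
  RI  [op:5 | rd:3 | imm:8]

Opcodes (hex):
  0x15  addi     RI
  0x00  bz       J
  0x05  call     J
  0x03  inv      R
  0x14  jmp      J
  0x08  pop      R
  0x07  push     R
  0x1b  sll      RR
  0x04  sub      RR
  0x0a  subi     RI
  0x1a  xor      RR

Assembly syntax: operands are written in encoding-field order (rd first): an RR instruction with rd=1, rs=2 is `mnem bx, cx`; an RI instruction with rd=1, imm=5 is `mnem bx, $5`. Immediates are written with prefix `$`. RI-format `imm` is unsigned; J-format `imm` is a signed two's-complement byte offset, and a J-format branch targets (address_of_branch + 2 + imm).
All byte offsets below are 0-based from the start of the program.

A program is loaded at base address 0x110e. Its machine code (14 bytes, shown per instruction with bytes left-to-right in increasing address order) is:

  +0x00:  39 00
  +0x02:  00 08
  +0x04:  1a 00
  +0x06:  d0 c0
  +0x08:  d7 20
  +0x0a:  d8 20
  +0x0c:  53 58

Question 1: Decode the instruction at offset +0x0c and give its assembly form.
+0x0c: 53 58 ⇒ word 0x5358 (big)
  opcode bits[15:11]=0xa: subi/RI
  rd@[10:8]=0x3 ⇒ dx
  imm@[7:0]=0x58 ⇒ $88

subi dx, $88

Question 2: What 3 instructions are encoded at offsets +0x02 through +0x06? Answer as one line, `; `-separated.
@+02  big-endian(00 08) = 0x0008
  opcode bits[15:11]=0x0: bz/J
  imm: (w>>0)&0x7ff=0x8 → $8
@+04  big-endian(1a 00) = 0x1a00
  opcode bits[15:11]=0x3: inv/R
  rd: (w>>8)&0x7=0x2 → cx
@+06  big-endian(d0 c0) = 0xd0c0
  opcode bits[15:11]=0x1a: xor/RR
  rd: (w>>8)&0x7=0x0 → ax
  rs: (w>>5)&0x7=0x6 → bp

bz $8; inv cx; xor ax, bp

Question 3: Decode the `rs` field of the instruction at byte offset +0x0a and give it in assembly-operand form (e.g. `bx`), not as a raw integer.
@+0a  big-endian(d8 20) = 0xd820
  top 5b → 0x1b → sll [RR]
  rd: (w>>8)&0x7=0x0 → ax
  rs: (w>>5)&0x7=0x1 → bx

bx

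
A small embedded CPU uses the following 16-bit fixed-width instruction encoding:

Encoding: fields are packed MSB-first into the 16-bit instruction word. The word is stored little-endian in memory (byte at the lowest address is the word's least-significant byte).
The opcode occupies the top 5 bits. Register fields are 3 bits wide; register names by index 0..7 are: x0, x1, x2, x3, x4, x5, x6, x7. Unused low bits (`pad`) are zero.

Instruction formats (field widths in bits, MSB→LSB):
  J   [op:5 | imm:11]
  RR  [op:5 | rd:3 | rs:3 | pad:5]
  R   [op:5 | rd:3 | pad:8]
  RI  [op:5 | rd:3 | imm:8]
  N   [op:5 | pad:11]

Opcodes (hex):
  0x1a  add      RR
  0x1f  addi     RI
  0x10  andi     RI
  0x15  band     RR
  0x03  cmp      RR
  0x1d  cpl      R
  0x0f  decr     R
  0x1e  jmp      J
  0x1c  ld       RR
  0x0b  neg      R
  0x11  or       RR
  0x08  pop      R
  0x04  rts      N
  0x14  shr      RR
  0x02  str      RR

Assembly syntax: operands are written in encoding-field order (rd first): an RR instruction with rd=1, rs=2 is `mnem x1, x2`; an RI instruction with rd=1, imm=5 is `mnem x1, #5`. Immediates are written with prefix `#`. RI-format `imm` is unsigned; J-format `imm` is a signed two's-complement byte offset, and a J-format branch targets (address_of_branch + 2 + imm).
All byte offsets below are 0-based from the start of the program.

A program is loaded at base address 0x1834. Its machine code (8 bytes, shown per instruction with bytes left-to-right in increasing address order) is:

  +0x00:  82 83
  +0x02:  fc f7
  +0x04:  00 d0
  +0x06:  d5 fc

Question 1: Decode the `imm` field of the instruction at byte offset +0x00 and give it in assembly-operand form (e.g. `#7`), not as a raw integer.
@+00  little-endian(82 83) = 0x8382
  top 5b → 0x10 → andi [RI]
  rd@[10:8]=0x3 ⇒ x3
  imm@[7:0]=0x82 ⇒ #130

#130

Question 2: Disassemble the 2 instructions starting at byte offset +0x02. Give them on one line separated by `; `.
jmp #-4; add x0, x0

[02] fc f7 → 0xf7fc
  top 5b → 0x1e → jmp [J]
  [10:0] imm=2044 (s11→-4) = #-4
[04] 00 d0 → 0xd000
  top 5b → 0x1a → add [RR]
  [10:8] rd=0 = x0
  [7:5] rs=0 = x0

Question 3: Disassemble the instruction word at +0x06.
@+06  little-endian(d5 fc) = 0xfcd5
  opcode bits[15:11]=0x1f: addi/RI
  rd@[10:8]=0x4 ⇒ x4
  imm@[7:0]=0xd5 ⇒ #213

addi x4, #213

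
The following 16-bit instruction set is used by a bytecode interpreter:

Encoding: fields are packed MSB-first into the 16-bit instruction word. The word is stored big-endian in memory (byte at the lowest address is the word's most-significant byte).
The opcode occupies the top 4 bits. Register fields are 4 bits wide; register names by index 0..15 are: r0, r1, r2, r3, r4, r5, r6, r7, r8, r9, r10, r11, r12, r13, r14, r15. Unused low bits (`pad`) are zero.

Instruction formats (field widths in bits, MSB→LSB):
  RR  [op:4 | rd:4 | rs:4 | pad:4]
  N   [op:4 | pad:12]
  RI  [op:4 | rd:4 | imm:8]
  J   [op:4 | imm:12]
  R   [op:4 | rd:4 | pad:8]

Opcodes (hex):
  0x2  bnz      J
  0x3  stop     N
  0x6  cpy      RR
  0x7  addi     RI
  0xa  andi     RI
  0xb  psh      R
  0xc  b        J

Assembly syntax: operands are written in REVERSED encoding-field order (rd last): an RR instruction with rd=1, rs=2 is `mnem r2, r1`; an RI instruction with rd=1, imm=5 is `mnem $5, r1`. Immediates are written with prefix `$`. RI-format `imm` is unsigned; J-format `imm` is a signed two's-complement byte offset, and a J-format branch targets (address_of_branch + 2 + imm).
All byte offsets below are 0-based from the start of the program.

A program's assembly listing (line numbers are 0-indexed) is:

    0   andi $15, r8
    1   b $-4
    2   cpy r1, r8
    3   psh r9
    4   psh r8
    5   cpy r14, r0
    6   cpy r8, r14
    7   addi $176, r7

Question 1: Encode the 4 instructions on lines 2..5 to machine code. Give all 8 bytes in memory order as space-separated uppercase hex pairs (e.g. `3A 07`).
68 10 B9 00 B8 00 60 E0

line 2 (cpy): pack op=0x6:4|rd=8:4|rs=1:4|pad=0:4 = 0x6810; big→ 68 10
line 3 (psh): pack op=0xb:4|rd=9:4|pad=0:8 = 0xb900; big→ b9 00
line 4 (psh): pack op=0xb:4|rd=8:4|pad=0:8 = 0xb800; big→ b8 00
line 5 (cpy): pack op=0x6:4|rd=0:4|rs=14:4|pad=0:4 = 0x60e0; big→ 60 e0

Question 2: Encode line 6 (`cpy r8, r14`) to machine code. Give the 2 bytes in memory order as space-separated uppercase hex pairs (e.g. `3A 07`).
L6: cpy op=0x6:4|rd=14:4|rs=8:4|pad=0:4 ⇒ 0x6e80 ⇒ big 6e 80

6E 80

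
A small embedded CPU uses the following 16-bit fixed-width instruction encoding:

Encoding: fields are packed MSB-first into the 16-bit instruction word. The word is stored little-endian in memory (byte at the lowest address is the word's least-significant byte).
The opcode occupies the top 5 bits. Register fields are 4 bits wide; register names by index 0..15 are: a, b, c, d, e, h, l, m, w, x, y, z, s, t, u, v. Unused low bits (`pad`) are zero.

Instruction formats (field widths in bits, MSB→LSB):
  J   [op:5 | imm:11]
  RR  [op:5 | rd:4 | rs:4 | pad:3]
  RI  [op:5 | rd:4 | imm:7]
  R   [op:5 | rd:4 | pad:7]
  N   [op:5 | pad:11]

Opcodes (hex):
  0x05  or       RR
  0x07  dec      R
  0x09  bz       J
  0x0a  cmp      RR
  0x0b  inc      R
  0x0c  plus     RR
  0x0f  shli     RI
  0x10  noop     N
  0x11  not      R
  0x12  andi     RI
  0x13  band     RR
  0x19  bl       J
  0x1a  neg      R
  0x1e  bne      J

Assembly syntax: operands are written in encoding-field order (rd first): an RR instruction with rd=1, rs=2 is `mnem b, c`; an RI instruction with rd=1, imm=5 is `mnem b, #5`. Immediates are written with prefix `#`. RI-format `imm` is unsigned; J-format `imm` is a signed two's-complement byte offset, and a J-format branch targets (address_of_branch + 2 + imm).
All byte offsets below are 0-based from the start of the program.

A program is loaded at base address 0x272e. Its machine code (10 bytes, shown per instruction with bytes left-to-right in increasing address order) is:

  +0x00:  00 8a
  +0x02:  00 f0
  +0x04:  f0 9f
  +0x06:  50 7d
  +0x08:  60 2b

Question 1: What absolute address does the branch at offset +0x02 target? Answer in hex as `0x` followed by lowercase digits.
off 0x02: read 00 f0 as little → 0xf000
  top 5b → 0x1e → bne [J]
  imm: (w>>0)&0x7ff=0x0 → #0
  target = base 0x272e + off 0x02 + 2 + imm 0 = 0x2732

0x2732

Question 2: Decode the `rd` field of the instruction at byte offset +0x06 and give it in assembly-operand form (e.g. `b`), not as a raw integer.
[06] 50 7d → 0x7d50
  top 5b → 0xf → shli [RI]
  [10:7] rd=10 = y
  [6:0] imm=80 = #80

y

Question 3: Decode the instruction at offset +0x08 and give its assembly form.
or l, s

[08] 60 2b → 0x2b60
  top 5b → 0x5 → or [RR]
  rd: (w>>7)&0xf=0x6 → l
  rs: (w>>3)&0xf=0xc → s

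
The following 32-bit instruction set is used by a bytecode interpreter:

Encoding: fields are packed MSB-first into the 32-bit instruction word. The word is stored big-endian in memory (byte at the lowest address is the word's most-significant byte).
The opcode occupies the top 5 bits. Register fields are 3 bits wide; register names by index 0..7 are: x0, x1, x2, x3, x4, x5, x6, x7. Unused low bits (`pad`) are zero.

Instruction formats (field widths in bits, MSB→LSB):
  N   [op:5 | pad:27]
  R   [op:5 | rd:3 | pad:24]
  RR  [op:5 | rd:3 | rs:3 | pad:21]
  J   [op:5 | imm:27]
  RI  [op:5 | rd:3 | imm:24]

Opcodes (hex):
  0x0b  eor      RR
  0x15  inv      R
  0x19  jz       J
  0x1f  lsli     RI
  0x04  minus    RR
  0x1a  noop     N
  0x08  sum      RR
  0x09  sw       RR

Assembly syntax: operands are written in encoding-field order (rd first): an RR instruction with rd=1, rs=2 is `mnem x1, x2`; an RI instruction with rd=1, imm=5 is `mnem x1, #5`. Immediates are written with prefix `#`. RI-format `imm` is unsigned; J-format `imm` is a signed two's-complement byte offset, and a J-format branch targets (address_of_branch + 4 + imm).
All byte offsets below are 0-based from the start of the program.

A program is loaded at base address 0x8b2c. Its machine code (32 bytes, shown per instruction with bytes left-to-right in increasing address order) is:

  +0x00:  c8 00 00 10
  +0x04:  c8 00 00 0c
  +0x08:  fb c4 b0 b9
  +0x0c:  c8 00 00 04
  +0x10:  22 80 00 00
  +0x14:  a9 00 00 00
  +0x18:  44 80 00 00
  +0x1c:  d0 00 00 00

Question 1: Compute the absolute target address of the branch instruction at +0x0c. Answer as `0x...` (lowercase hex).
off 0x0c: read c8 00 00 04 as big → 0xc8000004
  op=0xc8000004>>27=0x19 ⇒ jz (J)
  imm@[26:0]=0x4 ⇒ #4
  target = base 0x8b2c + off 0x0c + 4 + imm 4 = 0x8b40

0x8b40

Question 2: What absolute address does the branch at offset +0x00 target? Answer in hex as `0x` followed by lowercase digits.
0x8b40

+0x00: c8 00 00 10 ⇒ word 0xc8000010 (big)
  opcode bits[31:27]=0x19: jz/J
  imm: (w>>0)&0x7ffffff=0x10 → #16
  target = base 0x8b2c + off 0x00 + 4 + imm 16 = 0x8b40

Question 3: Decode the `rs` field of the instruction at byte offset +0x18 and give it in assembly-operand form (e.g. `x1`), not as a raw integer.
x4

+0x18: 44 80 00 00 ⇒ word 0x44800000 (big)
  op=0x44800000>>27=0x8 ⇒ sum (RR)
  rd@[26:24]=0x4 ⇒ x4
  rs@[23:21]=0x4 ⇒ x4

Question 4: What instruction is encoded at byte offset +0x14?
inv x1

@+14  big-endian(a9 00 00 00) = 0xa9000000
  top 5b → 0x15 → inv [R]
  rd@[26:24]=0x1 ⇒ x1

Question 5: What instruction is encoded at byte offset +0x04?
jz #12

@+04  big-endian(c8 00 00 0c) = 0xc800000c
  op=0xc800000c>>27=0x19 ⇒ jz (J)
  [26:0] imm=12 = #12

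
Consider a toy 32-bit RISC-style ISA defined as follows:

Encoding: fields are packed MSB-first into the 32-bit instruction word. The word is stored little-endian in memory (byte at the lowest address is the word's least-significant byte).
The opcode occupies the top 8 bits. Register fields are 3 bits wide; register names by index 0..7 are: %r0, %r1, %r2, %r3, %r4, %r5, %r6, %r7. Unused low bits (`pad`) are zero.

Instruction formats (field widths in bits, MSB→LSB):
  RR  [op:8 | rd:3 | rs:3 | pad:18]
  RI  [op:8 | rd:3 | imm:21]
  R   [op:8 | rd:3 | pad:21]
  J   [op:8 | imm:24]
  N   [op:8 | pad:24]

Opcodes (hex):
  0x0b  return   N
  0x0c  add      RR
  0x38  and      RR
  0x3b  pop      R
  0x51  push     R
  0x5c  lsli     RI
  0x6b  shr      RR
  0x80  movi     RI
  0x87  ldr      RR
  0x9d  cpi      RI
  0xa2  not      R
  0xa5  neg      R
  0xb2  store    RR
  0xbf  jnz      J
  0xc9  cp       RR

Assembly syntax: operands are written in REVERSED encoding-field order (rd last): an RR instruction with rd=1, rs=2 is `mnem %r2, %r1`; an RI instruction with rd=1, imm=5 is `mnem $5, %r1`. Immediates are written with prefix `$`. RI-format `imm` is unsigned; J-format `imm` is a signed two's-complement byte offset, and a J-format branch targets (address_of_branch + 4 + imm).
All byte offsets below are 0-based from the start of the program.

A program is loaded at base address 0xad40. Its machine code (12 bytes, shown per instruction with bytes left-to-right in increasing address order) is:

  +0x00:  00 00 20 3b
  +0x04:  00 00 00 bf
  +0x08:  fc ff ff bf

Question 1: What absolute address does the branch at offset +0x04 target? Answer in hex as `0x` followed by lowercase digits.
off 0x04: read 00 00 00 bf as little → 0xbf000000
  opcode bits[31:24]=0xbf: jnz/J
  [23:0] imm=0 = $0
  target = base 0xad40 + off 0x04 + 4 + imm 0 = 0xad48

0xad48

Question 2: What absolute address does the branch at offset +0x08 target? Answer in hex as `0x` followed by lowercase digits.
+0x08: fc ff ff bf ⇒ word 0xbffffffc (little)
  op=0xbffffffc>>24=0xbf ⇒ jnz (J)
  [23:0] imm=16777212 (s24→-4) = $-4
  target = base 0xad40 + off 0x08 + 4 + imm -4 = 0xad48

0xad48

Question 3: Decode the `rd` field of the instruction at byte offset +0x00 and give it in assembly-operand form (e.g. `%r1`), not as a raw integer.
@+00  little-endian(00 00 20 3b) = 0x3b200000
  op=0x3b200000>>24=0x3b ⇒ pop (R)
  rd: (w>>21)&0x7=0x1 → %r1

%r1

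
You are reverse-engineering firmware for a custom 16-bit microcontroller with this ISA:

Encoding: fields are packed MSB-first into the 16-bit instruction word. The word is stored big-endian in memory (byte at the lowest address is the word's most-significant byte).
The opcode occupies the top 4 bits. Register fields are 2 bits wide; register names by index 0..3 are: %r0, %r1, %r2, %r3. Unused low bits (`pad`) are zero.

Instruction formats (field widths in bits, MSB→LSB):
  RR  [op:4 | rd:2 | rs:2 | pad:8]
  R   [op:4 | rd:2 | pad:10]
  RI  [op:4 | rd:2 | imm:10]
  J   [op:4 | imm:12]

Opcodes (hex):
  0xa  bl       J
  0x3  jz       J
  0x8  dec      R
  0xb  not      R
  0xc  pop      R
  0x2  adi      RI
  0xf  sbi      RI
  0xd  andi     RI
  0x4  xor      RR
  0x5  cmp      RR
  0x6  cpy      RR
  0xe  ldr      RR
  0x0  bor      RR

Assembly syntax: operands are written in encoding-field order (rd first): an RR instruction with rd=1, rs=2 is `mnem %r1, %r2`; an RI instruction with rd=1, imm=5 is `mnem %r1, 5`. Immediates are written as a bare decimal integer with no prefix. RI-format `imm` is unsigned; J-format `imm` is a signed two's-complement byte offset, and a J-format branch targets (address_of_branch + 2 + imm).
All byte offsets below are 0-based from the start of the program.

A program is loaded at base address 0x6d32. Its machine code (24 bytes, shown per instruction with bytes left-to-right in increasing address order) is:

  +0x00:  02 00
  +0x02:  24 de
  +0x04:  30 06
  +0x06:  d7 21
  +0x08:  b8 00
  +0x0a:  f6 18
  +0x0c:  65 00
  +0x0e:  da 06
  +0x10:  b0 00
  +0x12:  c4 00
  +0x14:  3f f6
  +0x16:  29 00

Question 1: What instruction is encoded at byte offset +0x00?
[00] 02 00 → 0x0200
  op=0x0200>>12=0x0 ⇒ bor (RR)
  [11:10] rd=0 = %r0
  [9:8] rs=2 = %r2

bor %r0, %r2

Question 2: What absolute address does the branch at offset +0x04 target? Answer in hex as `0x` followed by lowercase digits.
@+04  big-endian(30 06) = 0x3006
  opcode bits[15:12]=0x3: jz/J
  imm: (w>>0)&0xfff=0x6 → 6
  target = base 0x6d32 + off 0x04 + 2 + imm 6 = 0x6d3e

0x6d3e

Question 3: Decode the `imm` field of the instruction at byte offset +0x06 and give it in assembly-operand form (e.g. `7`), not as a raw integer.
off 0x06: read d7 21 as big → 0xd721
  top 4b → 0xd → andi [RI]
  rd@[11:10]=0x1 ⇒ %r1
  imm@[9:0]=0x321 ⇒ 801

801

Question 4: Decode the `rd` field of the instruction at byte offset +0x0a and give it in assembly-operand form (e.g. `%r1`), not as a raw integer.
off 0x0a: read f6 18 as big → 0xf618
  top 4b → 0xf → sbi [RI]
  rd: (w>>10)&0x3=0x1 → %r1
  imm: (w>>0)&0x3ff=0x218 → 536

%r1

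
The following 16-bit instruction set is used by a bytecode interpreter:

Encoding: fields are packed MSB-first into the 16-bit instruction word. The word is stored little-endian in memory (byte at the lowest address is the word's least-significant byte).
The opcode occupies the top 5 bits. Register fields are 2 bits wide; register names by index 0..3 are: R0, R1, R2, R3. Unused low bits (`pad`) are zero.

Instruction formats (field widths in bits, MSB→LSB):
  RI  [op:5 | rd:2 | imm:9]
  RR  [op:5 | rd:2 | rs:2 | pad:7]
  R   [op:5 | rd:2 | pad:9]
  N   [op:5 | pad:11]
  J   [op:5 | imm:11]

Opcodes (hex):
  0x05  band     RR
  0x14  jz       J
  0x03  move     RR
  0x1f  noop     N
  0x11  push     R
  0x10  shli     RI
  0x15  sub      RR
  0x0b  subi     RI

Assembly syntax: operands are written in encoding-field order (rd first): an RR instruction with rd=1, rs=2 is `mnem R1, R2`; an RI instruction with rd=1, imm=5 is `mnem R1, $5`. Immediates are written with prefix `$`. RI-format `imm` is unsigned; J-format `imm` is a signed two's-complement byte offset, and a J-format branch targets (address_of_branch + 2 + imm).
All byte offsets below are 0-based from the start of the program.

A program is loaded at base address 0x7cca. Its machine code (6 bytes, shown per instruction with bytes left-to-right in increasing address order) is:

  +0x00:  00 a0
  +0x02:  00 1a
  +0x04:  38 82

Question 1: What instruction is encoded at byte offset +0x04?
shli R1, $56

[04] 38 82 → 0x8238
  top 5b → 0x10 → shli [RI]
  rd: (w>>9)&0x3=0x1 → R1
  imm: (w>>0)&0x1ff=0x38 → $56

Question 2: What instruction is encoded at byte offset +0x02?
[02] 00 1a → 0x1a00
  op=0x1a00>>11=0x3 ⇒ move (RR)
  [10:9] rd=1 = R1
  [8:7] rs=0 = R0

move R1, R0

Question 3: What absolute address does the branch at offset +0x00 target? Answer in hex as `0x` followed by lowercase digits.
0x7ccc

off 0x00: read 00 a0 as little → 0xa000
  op=0xa000>>11=0x14 ⇒ jz (J)
  [10:0] imm=0 = $0
  target = base 0x7cca + off 0x00 + 2 + imm 0 = 0x7ccc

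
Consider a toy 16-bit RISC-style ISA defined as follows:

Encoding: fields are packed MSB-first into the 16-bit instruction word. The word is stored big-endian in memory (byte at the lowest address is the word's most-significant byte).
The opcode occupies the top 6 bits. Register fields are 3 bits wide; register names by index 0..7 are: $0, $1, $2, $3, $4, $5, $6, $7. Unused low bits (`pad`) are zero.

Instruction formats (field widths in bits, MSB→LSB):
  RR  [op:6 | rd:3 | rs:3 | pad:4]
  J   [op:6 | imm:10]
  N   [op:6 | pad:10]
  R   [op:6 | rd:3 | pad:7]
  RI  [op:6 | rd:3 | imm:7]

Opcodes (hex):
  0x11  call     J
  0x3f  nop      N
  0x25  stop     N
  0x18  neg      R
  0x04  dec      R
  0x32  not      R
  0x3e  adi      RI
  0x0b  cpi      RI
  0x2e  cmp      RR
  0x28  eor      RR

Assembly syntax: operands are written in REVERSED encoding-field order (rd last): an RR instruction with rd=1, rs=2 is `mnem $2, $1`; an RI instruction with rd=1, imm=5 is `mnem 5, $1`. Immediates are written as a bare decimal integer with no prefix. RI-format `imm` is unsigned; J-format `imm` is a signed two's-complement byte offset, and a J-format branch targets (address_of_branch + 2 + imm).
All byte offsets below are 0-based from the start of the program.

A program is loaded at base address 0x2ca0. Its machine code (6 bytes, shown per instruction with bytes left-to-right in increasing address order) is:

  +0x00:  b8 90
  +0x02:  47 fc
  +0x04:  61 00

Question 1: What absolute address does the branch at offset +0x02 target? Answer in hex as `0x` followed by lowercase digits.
0x2ca0

off 0x02: read 47 fc as big → 0x47fc
  top 6b → 0x11 → call [J]
  [9:0] imm=1020 (s10→-4) = -4
  target = base 0x2ca0 + off 0x02 + 2 + imm -4 = 0x2ca0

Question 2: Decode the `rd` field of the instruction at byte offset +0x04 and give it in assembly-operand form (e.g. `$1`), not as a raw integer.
$2

@+04  big-endian(61 00) = 0x6100
  top 6b → 0x18 → neg [R]
  rd: (w>>7)&0x7=0x2 → $2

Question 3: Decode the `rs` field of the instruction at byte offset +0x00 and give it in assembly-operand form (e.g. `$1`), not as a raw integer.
off 0x00: read b8 90 as big → 0xb890
  top 6b → 0x2e → cmp [RR]
  rd: (w>>7)&0x7=0x1 → $1
  rs: (w>>4)&0x7=0x1 → $1

$1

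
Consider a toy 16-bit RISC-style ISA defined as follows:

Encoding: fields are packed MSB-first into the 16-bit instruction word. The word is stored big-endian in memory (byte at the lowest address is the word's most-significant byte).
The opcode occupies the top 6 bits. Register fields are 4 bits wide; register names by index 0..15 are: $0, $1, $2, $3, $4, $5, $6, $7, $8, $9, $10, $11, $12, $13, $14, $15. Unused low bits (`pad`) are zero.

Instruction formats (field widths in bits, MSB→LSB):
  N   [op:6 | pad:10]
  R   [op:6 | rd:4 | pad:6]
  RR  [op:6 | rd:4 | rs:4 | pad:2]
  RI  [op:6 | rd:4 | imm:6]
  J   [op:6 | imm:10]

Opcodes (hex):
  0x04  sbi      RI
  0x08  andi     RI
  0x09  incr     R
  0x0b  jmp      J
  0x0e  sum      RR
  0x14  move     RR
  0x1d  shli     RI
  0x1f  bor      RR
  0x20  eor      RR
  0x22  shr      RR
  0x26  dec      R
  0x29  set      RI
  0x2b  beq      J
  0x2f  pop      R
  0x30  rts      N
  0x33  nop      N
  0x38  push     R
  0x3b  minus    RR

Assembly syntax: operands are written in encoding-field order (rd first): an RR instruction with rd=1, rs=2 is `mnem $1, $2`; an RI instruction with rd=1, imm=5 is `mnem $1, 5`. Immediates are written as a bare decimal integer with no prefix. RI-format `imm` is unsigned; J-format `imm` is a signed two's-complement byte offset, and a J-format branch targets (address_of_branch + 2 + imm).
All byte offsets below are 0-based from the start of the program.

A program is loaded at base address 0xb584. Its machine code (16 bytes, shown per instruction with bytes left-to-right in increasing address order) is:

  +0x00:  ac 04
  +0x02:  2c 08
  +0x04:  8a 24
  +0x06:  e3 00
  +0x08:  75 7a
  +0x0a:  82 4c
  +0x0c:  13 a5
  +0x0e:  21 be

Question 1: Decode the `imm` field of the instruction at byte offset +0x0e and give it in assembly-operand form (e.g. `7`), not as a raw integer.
62

@+0e  big-endian(21 be) = 0x21be
  op=0x21be>>10=0x8 ⇒ andi (RI)
  [9:6] rd=6 = $6
  [5:0] imm=62 = 62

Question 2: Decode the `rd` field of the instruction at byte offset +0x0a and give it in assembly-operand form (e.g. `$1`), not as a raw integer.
$9

[0a] 82 4c → 0x824c
  top 6b → 0x20 → eor [RR]
  [9:6] rd=9 = $9
  [5:2] rs=3 = $3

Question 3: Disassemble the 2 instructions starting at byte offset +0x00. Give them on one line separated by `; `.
@+00  big-endian(ac 04) = 0xac04
  top 6b → 0x2b → beq [J]
  imm: (w>>0)&0x3ff=0x4 → 4
@+02  big-endian(2c 08) = 0x2c08
  top 6b → 0xb → jmp [J]
  imm: (w>>0)&0x3ff=0x8 → 8

beq 4; jmp 8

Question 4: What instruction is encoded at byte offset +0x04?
shr $8, $9

@+04  big-endian(8a 24) = 0x8a24
  op=0x8a24>>10=0x22 ⇒ shr (RR)
  rd: (w>>6)&0xf=0x8 → $8
  rs: (w>>2)&0xf=0x9 → $9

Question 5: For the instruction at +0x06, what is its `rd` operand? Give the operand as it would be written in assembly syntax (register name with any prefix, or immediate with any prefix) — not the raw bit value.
$12

off 0x06: read e3 00 as big → 0xe300
  opcode bits[15:10]=0x38: push/R
  [9:6] rd=12 = $12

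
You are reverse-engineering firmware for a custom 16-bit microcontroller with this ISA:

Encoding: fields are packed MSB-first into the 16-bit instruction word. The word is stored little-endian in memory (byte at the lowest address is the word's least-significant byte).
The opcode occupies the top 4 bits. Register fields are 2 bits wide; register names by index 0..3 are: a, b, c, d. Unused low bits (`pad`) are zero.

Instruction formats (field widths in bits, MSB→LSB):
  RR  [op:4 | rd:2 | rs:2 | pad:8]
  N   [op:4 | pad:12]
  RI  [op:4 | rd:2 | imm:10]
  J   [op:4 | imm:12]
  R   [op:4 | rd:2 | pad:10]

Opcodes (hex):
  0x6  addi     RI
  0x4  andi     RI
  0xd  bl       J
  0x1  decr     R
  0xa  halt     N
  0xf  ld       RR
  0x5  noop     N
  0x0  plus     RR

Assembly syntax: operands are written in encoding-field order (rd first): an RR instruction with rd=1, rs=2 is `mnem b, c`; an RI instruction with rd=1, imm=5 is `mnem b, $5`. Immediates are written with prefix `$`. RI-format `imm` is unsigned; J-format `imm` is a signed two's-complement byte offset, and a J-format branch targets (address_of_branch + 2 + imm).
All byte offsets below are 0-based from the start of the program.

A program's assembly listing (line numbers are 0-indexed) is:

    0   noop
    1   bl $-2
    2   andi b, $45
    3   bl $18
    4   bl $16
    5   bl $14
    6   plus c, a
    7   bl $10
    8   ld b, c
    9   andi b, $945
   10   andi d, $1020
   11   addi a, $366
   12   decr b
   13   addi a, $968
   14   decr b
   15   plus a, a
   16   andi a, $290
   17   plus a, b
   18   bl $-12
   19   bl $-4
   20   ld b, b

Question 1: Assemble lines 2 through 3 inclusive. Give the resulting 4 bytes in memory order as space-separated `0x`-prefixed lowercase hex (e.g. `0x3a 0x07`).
line 2 (andi): pack op=0x4:4|rd=1:2|imm=45:10 = 0x442d; little→ 2d 44
line 3 (bl): pack op=0xd:4|imm=18:12 = 0xd012; little→ 12 d0

0x2d 0x44 0x12 0xd0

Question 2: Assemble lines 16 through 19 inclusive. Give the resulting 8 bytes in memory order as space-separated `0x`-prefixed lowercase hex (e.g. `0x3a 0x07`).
16. andi fields op=0x4:4|rd=0:2|imm=290:10 → word 4122h → 22 41
17. plus fields op=0x0:4|rd=0:2|rs=1:2|pad=0:8 → word 0100h → 00 01
18. bl fields op=0xd:4|imm=-12:12 → word dff4h → f4 df
19. bl fields op=0xd:4|imm=-4:12 → word dffch → fc df

0x22 0x41 0x00 0x01 0xf4 0xdf 0xfc 0xdf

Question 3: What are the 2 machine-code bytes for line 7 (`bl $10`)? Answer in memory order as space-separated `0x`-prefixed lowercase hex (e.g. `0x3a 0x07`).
line 7 (bl): pack op=0xd:4|imm=10:12 = 0xd00a; little→ 0a d0

0x0a 0xd0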